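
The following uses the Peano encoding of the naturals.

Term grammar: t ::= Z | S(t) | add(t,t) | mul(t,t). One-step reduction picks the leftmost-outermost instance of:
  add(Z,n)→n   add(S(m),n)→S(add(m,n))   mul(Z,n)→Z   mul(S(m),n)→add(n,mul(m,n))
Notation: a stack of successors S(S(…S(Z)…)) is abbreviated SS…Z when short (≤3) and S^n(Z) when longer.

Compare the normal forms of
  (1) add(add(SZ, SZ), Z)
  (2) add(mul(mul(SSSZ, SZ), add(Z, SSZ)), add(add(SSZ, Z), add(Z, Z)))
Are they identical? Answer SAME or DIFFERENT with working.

Answer: DIFFERENT — A ⇓ SSZ, B ⇓ S^8(Z)

Working:
Term A:
  start: add(add(SZ, SZ), Z)
  →1  add(S(add(Z, SZ)), Z)
  →2  S(add(add(Z, SZ), Z))
  →3  S(add(SZ, Z))
  →4  S(S(add(Z, Z)))
  →5  SSZ

Term B:
  start: add(mul(mul(SSSZ, SZ), add(Z, SSZ)), add(add(SSZ, Z), add(Z, Z)))
  →1  add(mul(add(SZ, mul(SSZ, SZ)), add(Z, SSZ)), add(add(SSZ, Z), add(Z, Z)))
  →2  add(mul(S(add(Z, mul(SSZ, SZ))), add(Z, SSZ)), add(add(SSZ, Z), add(Z, Z)))
  →3  add(add(add(Z, SSZ), mul(add(Z, mul(SSZ, SZ)), add(Z, SSZ))), add(add(SSZ, Z), add(Z, Z)))
  →4  add(add(SSZ, mul(add(Z, mul(SSZ, SZ)), add(Z, SSZ))), add(add(SSZ, Z), add(Z, Z)))
  →5  add(S(add(SZ, mul(add(Z, mul(SSZ, SZ)), add(Z, SSZ)))), add(add(SSZ, Z), add(Z, Z)))
  →6  S(add(add(SZ, mul(add(Z, mul(SSZ, SZ)), add(Z, SSZ))), add(add(SSZ, Z), add(Z, Z))))
  →7  S(add(S(add(Z, mul(add(Z, mul(SSZ, SZ)), add(Z, SSZ)))), add(add(SSZ, Z), add(Z, Z))))
  →8  S(S(add(add(Z, mul(add(Z, mul(SSZ, SZ)), add(Z, SSZ))), add(add(SSZ, Z), add(Z, Z)))))
  →9  S(S(add(mul(add(Z, mul(SSZ, SZ)), add(Z, SSZ)), add(add(SSZ, Z), add(Z, Z)))))
  →10  S(S(add(mul(mul(SSZ, SZ), add(Z, SSZ)), add(add(SSZ, Z), add(Z, Z)))))
  →11  S(S(add(mul(add(SZ, mul(SZ, SZ)), add(Z, SSZ)), add(add(SSZ, Z), add(Z, Z)))))
  →12  S(S(add(mul(S(add(Z, mul(SZ, SZ))), add(Z, SSZ)), add(add(SSZ, Z), add(Z, Z)))))
  →13  S(S(add(add(add(Z, SSZ), mul(add(Z, mul(SZ, SZ)), add(Z, SSZ))), add(add(SSZ, Z), add(Z, Z)))))
  →14  S(S(add(add(SSZ, mul(add(Z, mul(SZ, SZ)), add(Z, SSZ))), add(add(SSZ, Z), add(Z, Z)))))
  →15  S(S(add(S(add(SZ, mul(add(Z, mul(SZ, SZ)), add(Z, SSZ)))), add(add(SSZ, Z), add(Z, Z)))))
  →16  S(S(S(add(add(SZ, mul(add(Z, mul(SZ, SZ)), add(Z, SSZ))), add(add(SSZ, Z), add(Z, Z))))))
  →17  S(S(S(add(S(add(Z, mul(add(Z, mul(SZ, SZ)), add(Z, SSZ)))), add(add(SSZ, Z), add(Z, Z))))))
  →18  S(S(S(S(add(add(Z, mul(add(Z, mul(SZ, SZ)), add(Z, SSZ))), add(add(SSZ, Z), add(Z, Z)))))))
  →19  S(S(S(S(add(mul(add(Z, mul(SZ, SZ)), add(Z, SSZ)), add(add(SSZ, Z), add(Z, Z)))))))
  →20  S(S(S(S(add(mul(mul(SZ, SZ), add(Z, SSZ)), add(add(SSZ, Z), add(Z, Z)))))))
  →21  S(S(S(S(add(mul(add(SZ, mul(Z, SZ)), add(Z, SSZ)), add(add(SSZ, Z), add(Z, Z)))))))
  →22  S(S(S(S(add(mul(S(add(Z, mul(Z, SZ))), add(Z, SSZ)), add(add(SSZ, Z), add(Z, Z)))))))
  →23  S(S(S(S(add(add(add(Z, SSZ), mul(add(Z, mul(Z, SZ)), add(Z, SSZ))), add(add(SSZ, Z), add(Z, Z)))))))
  →24  S(S(S(S(add(add(SSZ, mul(add(Z, mul(Z, SZ)), add(Z, SSZ))), add(add(SSZ, Z), add(Z, Z)))))))
  →25  S(S(S(S(add(S(add(SZ, mul(add(Z, mul(Z, SZ)), add(Z, SSZ)))), add(add(SSZ, Z), add(Z, Z)))))))
  →26  S(S(S(S(S(add(add(SZ, mul(add(Z, mul(Z, SZ)), add(Z, SSZ))), add(add(SSZ, Z), add(Z, Z))))))))
  →27  S(S(S(S(S(add(S(add(Z, mul(add(Z, mul(Z, SZ)), add(Z, SSZ)))), add(add(SSZ, Z), add(Z, Z))))))))
  →28  S(S(S(S(S(S(add(add(Z, mul(add(Z, mul(Z, SZ)), add(Z, SSZ))), add(add(SSZ, Z), add(Z, Z)))))))))
  →29  S(S(S(S(S(S(add(mul(add(Z, mul(Z, SZ)), add(Z, SSZ)), add(add(SSZ, Z), add(Z, Z)))))))))
  →30  S(S(S(S(S(S(add(mul(mul(Z, SZ), add(Z, SSZ)), add(add(SSZ, Z), add(Z, Z)))))))))
  →31  S(S(S(S(S(S(add(mul(Z, add(Z, SSZ)), add(add(SSZ, Z), add(Z, Z)))))))))
  →32  S(S(S(S(S(S(add(Z, add(add(SSZ, Z), add(Z, Z)))))))))
  →33  S(S(S(S(S(S(add(add(SSZ, Z), add(Z, Z))))))))
  →34  S(S(S(S(S(S(add(S(add(SZ, Z)), add(Z, Z))))))))
  →35  S(S(S(S(S(S(S(add(add(SZ, Z), add(Z, Z)))))))))
  →36  S(S(S(S(S(S(S(add(S(add(Z, Z)), add(Z, Z)))))))))
  →37  S(S(S(S(S(S(S(S(add(add(Z, Z), add(Z, Z))))))))))
  →38  S(S(S(S(S(S(S(S(add(Z, add(Z, Z))))))))))
  →39  S(S(S(S(S(S(S(S(add(Z, Z)))))))))
  →40  S^8(Z)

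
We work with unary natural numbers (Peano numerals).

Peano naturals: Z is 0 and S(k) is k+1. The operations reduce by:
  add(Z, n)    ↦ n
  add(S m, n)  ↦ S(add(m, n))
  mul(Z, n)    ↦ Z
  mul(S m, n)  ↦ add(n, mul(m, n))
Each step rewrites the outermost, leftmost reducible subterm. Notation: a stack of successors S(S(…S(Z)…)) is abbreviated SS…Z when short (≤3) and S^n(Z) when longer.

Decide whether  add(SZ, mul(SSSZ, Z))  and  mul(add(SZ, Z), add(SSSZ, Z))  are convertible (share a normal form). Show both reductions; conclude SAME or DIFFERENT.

Term A:
  start: add(SZ, mul(SSSZ, Z))
  →1  S(add(Z, mul(SSSZ, Z)))
  →2  S(mul(SSSZ, Z))
  →3  S(add(Z, mul(SSZ, Z)))
  →4  S(mul(SSZ, Z))
  →5  S(add(Z, mul(SZ, Z)))
  →6  S(mul(SZ, Z))
  →7  S(add(Z, mul(Z, Z)))
  →8  S(mul(Z, Z))
  →9  SZ

Term B:
  start: mul(add(SZ, Z), add(SSSZ, Z))
  →1  mul(S(add(Z, Z)), add(SSSZ, Z))
  →2  add(add(SSSZ, Z), mul(add(Z, Z), add(SSSZ, Z)))
  →3  add(S(add(SSZ, Z)), mul(add(Z, Z), add(SSSZ, Z)))
  →4  S(add(add(SSZ, Z), mul(add(Z, Z), add(SSSZ, Z))))
  →5  S(add(S(add(SZ, Z)), mul(add(Z, Z), add(SSSZ, Z))))
  →6  S(S(add(add(SZ, Z), mul(add(Z, Z), add(SSSZ, Z)))))
  →7  S(S(add(S(add(Z, Z)), mul(add(Z, Z), add(SSSZ, Z)))))
  →8  S(S(S(add(add(Z, Z), mul(add(Z, Z), add(SSSZ, Z))))))
  →9  S(S(S(add(Z, mul(add(Z, Z), add(SSSZ, Z))))))
  →10  S(S(S(mul(add(Z, Z), add(SSSZ, Z)))))
  →11  S(S(S(mul(Z, add(SSSZ, Z)))))
  →12  SSSZ

Answer: DIFFERENT — A ⇓ SZ, B ⇓ SSSZ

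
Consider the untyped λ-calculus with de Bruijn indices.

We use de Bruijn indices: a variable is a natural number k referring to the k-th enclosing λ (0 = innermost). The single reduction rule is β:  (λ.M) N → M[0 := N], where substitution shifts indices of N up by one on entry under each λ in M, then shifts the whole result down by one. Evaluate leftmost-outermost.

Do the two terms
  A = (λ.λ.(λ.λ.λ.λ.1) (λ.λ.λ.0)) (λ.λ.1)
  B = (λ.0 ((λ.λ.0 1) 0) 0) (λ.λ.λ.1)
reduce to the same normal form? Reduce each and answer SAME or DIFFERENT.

Term A:
  start: (λ.λ.(λ.λ.λ.λ.1) (λ.λ.λ.0)) (λ.λ.1)
  [1] λ.(λ.λ.λ.λ.1) (λ.λ.λ.0)
  [2] λ.λ.λ.λ.1

Term B:
  start: (λ.0 ((λ.λ.0 1) 0) 0) (λ.λ.λ.1)
  [1] (λ.λ.λ.1) ((λ.λ.0 1) (λ.λ.λ.1)) (λ.λ.λ.1)
  [2] (λ.λ.1) (λ.λ.λ.1)
  [3] λ.λ.λ.λ.1

Answer: SAME — A ⇓ λ.λ.λ.λ.1, B ⇓ λ.λ.λ.λ.1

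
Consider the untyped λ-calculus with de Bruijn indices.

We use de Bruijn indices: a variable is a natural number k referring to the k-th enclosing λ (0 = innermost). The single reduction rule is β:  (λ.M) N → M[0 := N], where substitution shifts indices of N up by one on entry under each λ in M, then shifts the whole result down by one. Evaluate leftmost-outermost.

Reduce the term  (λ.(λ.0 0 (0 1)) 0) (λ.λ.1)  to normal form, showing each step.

Answer: normal form = λ.λ.1  (in 4 steps)

Derivation:
  start: (λ.(λ.0 0 (0 1)) 0) (λ.λ.1)
  →1  (λ.0 0 (0 (λ.λ.1))) (λ.λ.1)
  →2  (λ.λ.1) (λ.λ.1) ((λ.λ.1) (λ.λ.1))
  →3  (λ.λ.λ.1) ((λ.λ.1) (λ.λ.1))
  →4  λ.λ.1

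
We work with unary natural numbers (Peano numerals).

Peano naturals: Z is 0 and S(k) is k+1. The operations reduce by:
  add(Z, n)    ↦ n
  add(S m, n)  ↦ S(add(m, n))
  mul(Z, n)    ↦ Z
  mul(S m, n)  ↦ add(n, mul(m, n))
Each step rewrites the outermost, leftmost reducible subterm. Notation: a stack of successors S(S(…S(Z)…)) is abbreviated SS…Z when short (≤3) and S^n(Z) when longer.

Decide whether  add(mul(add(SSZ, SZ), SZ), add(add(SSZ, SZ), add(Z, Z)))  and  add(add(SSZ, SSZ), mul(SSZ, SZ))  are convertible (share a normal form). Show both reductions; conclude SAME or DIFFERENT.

Term A:
  start: add(mul(add(SSZ, SZ), SZ), add(add(SSZ, SZ), add(Z, Z)))
  [1] add(mul(S(add(SZ, SZ)), SZ), add(add(SSZ, SZ), add(Z, Z)))
  [2] add(add(SZ, mul(add(SZ, SZ), SZ)), add(add(SSZ, SZ), add(Z, Z)))
  [3] add(S(add(Z, mul(add(SZ, SZ), SZ))), add(add(SSZ, SZ), add(Z, Z)))
  [4] S(add(add(Z, mul(add(SZ, SZ), SZ)), add(add(SSZ, SZ), add(Z, Z))))
  [5] S(add(mul(add(SZ, SZ), SZ), add(add(SSZ, SZ), add(Z, Z))))
  [6] S(add(mul(S(add(Z, SZ)), SZ), add(add(SSZ, SZ), add(Z, Z))))
  [7] S(add(add(SZ, mul(add(Z, SZ), SZ)), add(add(SSZ, SZ), add(Z, Z))))
  [8] S(add(S(add(Z, mul(add(Z, SZ), SZ))), add(add(SSZ, SZ), add(Z, Z))))
  [9] S(S(add(add(Z, mul(add(Z, SZ), SZ)), add(add(SSZ, SZ), add(Z, Z)))))
  [10] S(S(add(mul(add(Z, SZ), SZ), add(add(SSZ, SZ), add(Z, Z)))))
  [11] S(S(add(mul(SZ, SZ), add(add(SSZ, SZ), add(Z, Z)))))
  [12] S(S(add(add(SZ, mul(Z, SZ)), add(add(SSZ, SZ), add(Z, Z)))))
  [13] S(S(add(S(add(Z, mul(Z, SZ))), add(add(SSZ, SZ), add(Z, Z)))))
  [14] S(S(S(add(add(Z, mul(Z, SZ)), add(add(SSZ, SZ), add(Z, Z))))))
  [15] S(S(S(add(mul(Z, SZ), add(add(SSZ, SZ), add(Z, Z))))))
  [16] S(S(S(add(Z, add(add(SSZ, SZ), add(Z, Z))))))
  [17] S(S(S(add(add(SSZ, SZ), add(Z, Z)))))
  [18] S(S(S(add(S(add(SZ, SZ)), add(Z, Z)))))
  [19] S(S(S(S(add(add(SZ, SZ), add(Z, Z))))))
  [20] S(S(S(S(add(S(add(Z, SZ)), add(Z, Z))))))
  [21] S(S(S(S(S(add(add(Z, SZ), add(Z, Z)))))))
  [22] S(S(S(S(S(add(SZ, add(Z, Z)))))))
  [23] S(S(S(S(S(S(add(Z, add(Z, Z))))))))
  [24] S(S(S(S(S(S(add(Z, Z)))))))
  [25] S^6(Z)

Term B:
  start: add(add(SSZ, SSZ), mul(SSZ, SZ))
  [1] add(S(add(SZ, SSZ)), mul(SSZ, SZ))
  [2] S(add(add(SZ, SSZ), mul(SSZ, SZ)))
  [3] S(add(S(add(Z, SSZ)), mul(SSZ, SZ)))
  [4] S(S(add(add(Z, SSZ), mul(SSZ, SZ))))
  [5] S(S(add(SSZ, mul(SSZ, SZ))))
  [6] S(S(S(add(SZ, mul(SSZ, SZ)))))
  [7] S(S(S(S(add(Z, mul(SSZ, SZ))))))
  [8] S(S(S(S(mul(SSZ, SZ)))))
  [9] S(S(S(S(add(SZ, mul(SZ, SZ))))))
  [10] S(S(S(S(S(add(Z, mul(SZ, SZ)))))))
  [11] S(S(S(S(S(mul(SZ, SZ))))))
  [12] S(S(S(S(S(add(SZ, mul(Z, SZ)))))))
  [13] S(S(S(S(S(S(add(Z, mul(Z, SZ))))))))
  [14] S(S(S(S(S(S(mul(Z, SZ)))))))
  [15] S^6(Z)

Answer: SAME — A ⇓ S^6(Z), B ⇓ S^6(Z)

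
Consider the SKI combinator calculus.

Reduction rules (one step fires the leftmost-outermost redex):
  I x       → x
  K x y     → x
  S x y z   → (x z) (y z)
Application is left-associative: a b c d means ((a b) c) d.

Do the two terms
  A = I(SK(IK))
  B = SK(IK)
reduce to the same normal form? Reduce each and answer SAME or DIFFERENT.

Term A:
  start: I(SK(IK))
  step 1: SK(IK)
  step 2: SKK

Term B:
  start: SK(IK)
  step 1: SKK

Answer: SAME — A ⇓ SKK, B ⇓ SKK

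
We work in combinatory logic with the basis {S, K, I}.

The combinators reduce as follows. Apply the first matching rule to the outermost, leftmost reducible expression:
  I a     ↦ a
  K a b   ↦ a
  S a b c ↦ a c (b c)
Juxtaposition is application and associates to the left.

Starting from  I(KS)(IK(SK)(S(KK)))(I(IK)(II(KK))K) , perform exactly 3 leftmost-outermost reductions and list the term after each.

Answer: after 3 steps: S(IK(II(KK))K)

Working:
  start: I(KS)(IK(SK)(S(KK)))(I(IK)(II(KK))K)
  step 1: KS(IK(SK)(S(KK)))(I(IK)(II(KK))K)
  step 2: S(I(IK)(II(KK))K)
  step 3: S(IK(II(KK))K)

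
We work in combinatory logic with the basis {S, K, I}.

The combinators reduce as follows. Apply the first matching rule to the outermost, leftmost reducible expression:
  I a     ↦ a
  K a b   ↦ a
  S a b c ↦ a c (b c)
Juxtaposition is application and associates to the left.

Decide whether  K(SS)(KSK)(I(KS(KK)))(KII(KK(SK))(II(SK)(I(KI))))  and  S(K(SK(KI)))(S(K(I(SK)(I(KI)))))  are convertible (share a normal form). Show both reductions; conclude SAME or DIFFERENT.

Answer: SAME — A ⇓ S(K(SK(KI)))(S(K(SK(KI)))), B ⇓ S(K(SK(KI)))(S(K(SK(KI))))

Derivation:
Term A:
  start: K(SS)(KSK)(I(KS(KK)))(KII(KK(SK))(II(SK)(I(KI))))
  [1] SS(I(KS(KK)))(KII(KK(SK))(II(SK)(I(KI))))
  [2] S(KII(KK(SK))(II(SK)(I(KI))))(I(KS(KK))(KII(KK(SK))(II(SK)(I(KI)))))
  [3] S(I(KK(SK))(II(SK)(I(KI))))(I(KS(KK))(KII(KK(SK))(II(SK)(I(KI)))))
  [4] S(KK(SK)(II(SK)(I(KI))))(I(KS(KK))(KII(KK(SK))(II(SK)(I(KI)))))
  [5] S(K(II(SK)(I(KI))))(I(KS(KK))(KII(KK(SK))(II(SK)(I(KI)))))
  [6] S(K(I(SK)(I(KI))))(I(KS(KK))(KII(KK(SK))(II(SK)(I(KI)))))
  [7] S(K(SK(I(KI))))(I(KS(KK))(KII(KK(SK))(II(SK)(I(KI)))))
  [8] S(K(SK(KI)))(I(KS(KK))(KII(KK(SK))(II(SK)(I(KI)))))
  [9] S(K(SK(KI)))(KS(KK)(KII(KK(SK))(II(SK)(I(KI)))))
  [10] S(K(SK(KI)))(S(KII(KK(SK))(II(SK)(I(KI)))))
  [11] S(K(SK(KI)))(S(I(KK(SK))(II(SK)(I(KI)))))
  [12] S(K(SK(KI)))(S(KK(SK)(II(SK)(I(KI)))))
  [13] S(K(SK(KI)))(S(K(II(SK)(I(KI)))))
  [14] S(K(SK(KI)))(S(K(I(SK)(I(KI)))))
  [15] S(K(SK(KI)))(S(K(SK(I(KI)))))
  [16] S(K(SK(KI)))(S(K(SK(KI))))

Term B:
  start: S(K(SK(KI)))(S(K(I(SK)(I(KI)))))
  [1] S(K(SK(KI)))(S(K(SK(I(KI)))))
  [2] S(K(SK(KI)))(S(K(SK(KI))))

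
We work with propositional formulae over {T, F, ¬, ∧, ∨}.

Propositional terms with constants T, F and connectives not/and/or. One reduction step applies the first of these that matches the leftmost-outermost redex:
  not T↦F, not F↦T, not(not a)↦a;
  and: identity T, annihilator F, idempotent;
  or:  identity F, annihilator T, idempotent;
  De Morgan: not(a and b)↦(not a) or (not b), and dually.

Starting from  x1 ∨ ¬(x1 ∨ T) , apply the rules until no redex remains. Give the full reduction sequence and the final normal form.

  start: x1 ∨ ¬(x1 ∨ T)
  step 1: x1 ∨ (¬x1 ∧ ¬T)
  step 2: x1 ∨ (¬x1 ∧ F)
  step 3: x1 ∨ F
  step 4: x1

Answer: normal form = x1  (in 4 steps)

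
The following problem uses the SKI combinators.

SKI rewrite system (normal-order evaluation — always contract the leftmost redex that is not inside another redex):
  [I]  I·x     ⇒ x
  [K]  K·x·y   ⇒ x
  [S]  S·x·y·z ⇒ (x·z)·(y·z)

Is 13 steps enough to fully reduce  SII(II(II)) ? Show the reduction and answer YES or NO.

  start: SII(II(II))
  →1  I(II(II))(I(II(II)))
  →2  II(II)(I(II(II)))
  →3  I(II)(I(II(II)))
  →4  II(I(II(II)))
  →5  I(I(II(II)))
  →6  I(II(II))
  →7  II(II)
  →8  I(II)
  →9  II
  →10  I

Answer: YES — reaches normal form I in 10 ≤ 13 steps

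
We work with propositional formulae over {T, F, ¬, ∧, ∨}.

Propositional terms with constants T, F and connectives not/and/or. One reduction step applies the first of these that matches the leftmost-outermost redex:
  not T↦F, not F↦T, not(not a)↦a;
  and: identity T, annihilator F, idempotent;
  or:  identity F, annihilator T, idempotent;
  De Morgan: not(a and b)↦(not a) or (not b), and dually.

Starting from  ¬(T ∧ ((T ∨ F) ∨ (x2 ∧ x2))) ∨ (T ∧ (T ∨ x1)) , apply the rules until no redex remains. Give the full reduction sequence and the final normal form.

Answer: normal form = T  (in 11 steps)

Derivation:
  start: ¬(T ∧ ((T ∨ F) ∨ (x2 ∧ x2))) ∨ (T ∧ (T ∨ x1))
  →1  (¬T ∨ ¬((T ∨ F) ∨ (x2 ∧ x2))) ∨ (T ∧ (T ∨ x1))
  →2  (F ∨ ¬((T ∨ F) ∨ (x2 ∧ x2))) ∨ (T ∧ (T ∨ x1))
  →3  ¬((T ∨ F) ∨ (x2 ∧ x2)) ∨ (T ∧ (T ∨ x1))
  →4  (¬(T ∨ F) ∧ ¬(x2 ∧ x2)) ∨ (T ∧ (T ∨ x1))
  →5  ((¬T ∧ ¬F) ∧ ¬(x2 ∧ x2)) ∨ (T ∧ (T ∨ x1))
  →6  ((F ∧ ¬F) ∧ ¬(x2 ∧ x2)) ∨ (T ∧ (T ∨ x1))
  →7  (F ∧ ¬(x2 ∧ x2)) ∨ (T ∧ (T ∨ x1))
  →8  F ∨ (T ∧ (T ∨ x1))
  →9  T ∧ (T ∨ x1)
  →10  T ∨ x1
  →11  T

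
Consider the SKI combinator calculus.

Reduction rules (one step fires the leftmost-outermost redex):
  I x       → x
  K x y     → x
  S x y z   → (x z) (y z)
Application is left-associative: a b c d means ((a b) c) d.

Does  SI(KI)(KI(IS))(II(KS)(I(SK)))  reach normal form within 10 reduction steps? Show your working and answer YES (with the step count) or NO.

  start: SI(KI)(KI(IS))(II(KS)(I(SK)))
  [1] I(KI(IS))(KI(KI(IS)))(II(KS)(I(SK)))
  [2] KI(IS)(KI(KI(IS)))(II(KS)(I(SK)))
  [3] I(KI(KI(IS)))(II(KS)(I(SK)))
  [4] KI(KI(IS))(II(KS)(I(SK)))
  [5] I(II(KS)(I(SK)))
  [6] II(KS)(I(SK))
  [7] I(KS)(I(SK))
  [8] KS(I(SK))
  [9] S

Answer: YES — reaches normal form S in 9 ≤ 10 steps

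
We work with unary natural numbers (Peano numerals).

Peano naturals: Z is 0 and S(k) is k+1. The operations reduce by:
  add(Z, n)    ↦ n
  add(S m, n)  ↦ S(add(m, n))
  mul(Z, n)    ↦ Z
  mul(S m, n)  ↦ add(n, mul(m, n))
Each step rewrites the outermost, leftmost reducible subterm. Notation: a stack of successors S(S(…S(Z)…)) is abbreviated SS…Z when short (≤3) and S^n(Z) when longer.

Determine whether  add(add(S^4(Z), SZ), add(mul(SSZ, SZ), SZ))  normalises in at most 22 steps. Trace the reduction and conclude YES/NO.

  start: add(add(S^4(Z), SZ), add(mul(SSZ, SZ), SZ))
  [1] add(S(add(SSSZ, SZ)), add(mul(SSZ, SZ), SZ))
  [2] S(add(add(SSSZ, SZ), add(mul(SSZ, SZ), SZ)))
  [3] S(add(S(add(SSZ, SZ)), add(mul(SSZ, SZ), SZ)))
  [4] S(S(add(add(SSZ, SZ), add(mul(SSZ, SZ), SZ))))
  [5] S(S(add(S(add(SZ, SZ)), add(mul(SSZ, SZ), SZ))))
  [6] S(S(S(add(add(SZ, SZ), add(mul(SSZ, SZ), SZ)))))
  [7] S(S(S(add(S(add(Z, SZ)), add(mul(SSZ, SZ), SZ)))))
  [8] S(S(S(S(add(add(Z, SZ), add(mul(SSZ, SZ), SZ))))))
  [9] S(S(S(S(add(SZ, add(mul(SSZ, SZ), SZ))))))
  [10] S(S(S(S(S(add(Z, add(mul(SSZ, SZ), SZ)))))))
  [11] S(S(S(S(S(add(mul(SSZ, SZ), SZ))))))
  [12] S(S(S(S(S(add(add(SZ, mul(SZ, SZ)), SZ))))))
  [13] S(S(S(S(S(add(S(add(Z, mul(SZ, SZ))), SZ))))))
  [14] S(S(S(S(S(S(add(add(Z, mul(SZ, SZ)), SZ)))))))
  [15] S(S(S(S(S(S(add(mul(SZ, SZ), SZ)))))))
  [16] S(S(S(S(S(S(add(add(SZ, mul(Z, SZ)), SZ)))))))
  [17] S(S(S(S(S(S(add(S(add(Z, mul(Z, SZ))), SZ)))))))
  [18] S(S(S(S(S(S(S(add(add(Z, mul(Z, SZ)), SZ))))))))
  [19] S(S(S(S(S(S(S(add(mul(Z, SZ), SZ))))))))
  [20] S(S(S(S(S(S(S(add(Z, SZ))))))))
  [21] S^8(Z)

Answer: YES — reaches normal form S^8(Z) in 21 ≤ 22 steps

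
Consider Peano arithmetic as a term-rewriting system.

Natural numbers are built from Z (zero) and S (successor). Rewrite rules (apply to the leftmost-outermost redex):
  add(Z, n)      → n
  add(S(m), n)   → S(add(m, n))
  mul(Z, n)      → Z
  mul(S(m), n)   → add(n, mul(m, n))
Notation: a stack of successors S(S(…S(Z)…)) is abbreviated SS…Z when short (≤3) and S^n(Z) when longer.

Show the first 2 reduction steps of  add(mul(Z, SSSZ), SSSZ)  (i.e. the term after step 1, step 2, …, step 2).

Answer: after 2 steps: SSSZ

Working:
  start: add(mul(Z, SSSZ), SSSZ)
  [1] add(Z, SSSZ)
  [2] SSSZ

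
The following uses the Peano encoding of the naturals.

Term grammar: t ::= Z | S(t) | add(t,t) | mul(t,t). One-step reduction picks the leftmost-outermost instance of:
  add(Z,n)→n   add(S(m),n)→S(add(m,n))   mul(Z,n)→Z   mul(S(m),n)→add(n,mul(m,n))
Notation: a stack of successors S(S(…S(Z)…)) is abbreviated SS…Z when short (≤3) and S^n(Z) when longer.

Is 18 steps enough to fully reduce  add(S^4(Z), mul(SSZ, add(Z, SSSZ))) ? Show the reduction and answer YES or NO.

  start: add(S^4(Z), mul(SSZ, add(Z, SSSZ)))
  step 1: S(add(SSSZ, mul(SSZ, add(Z, SSSZ))))
  step 2: S(S(add(SSZ, mul(SSZ, add(Z, SSSZ)))))
  step 3: S(S(S(add(SZ, mul(SSZ, add(Z, SSSZ))))))
  step 4: S(S(S(S(add(Z, mul(SSZ, add(Z, SSSZ)))))))
  step 5: S(S(S(S(mul(SSZ, add(Z, SSSZ))))))
  step 6: S(S(S(S(add(add(Z, SSSZ), mul(SZ, add(Z, SSSZ)))))))
  step 7: S(S(S(S(add(SSSZ, mul(SZ, add(Z, SSSZ)))))))
  step 8: S(S(S(S(S(add(SSZ, mul(SZ, add(Z, SSSZ))))))))
  step 9: S(S(S(S(S(S(add(SZ, mul(SZ, add(Z, SSSZ)))))))))
  step 10: S(S(S(S(S(S(S(add(Z, mul(SZ, add(Z, SSSZ))))))))))
  step 11: S(S(S(S(S(S(S(mul(SZ, add(Z, SSSZ)))))))))
  step 12: S(S(S(S(S(S(S(add(add(Z, SSSZ), mul(Z, add(Z, SSSZ))))))))))
  step 13: S(S(S(S(S(S(S(add(SSSZ, mul(Z, add(Z, SSSZ))))))))))
  step 14: S(S(S(S(S(S(S(S(add(SSZ, mul(Z, add(Z, SSSZ)))))))))))
  step 15: S(S(S(S(S(S(S(S(S(add(SZ, mul(Z, add(Z, SSSZ))))))))))))
  step 16: S(S(S(S(S(S(S(S(S(S(add(Z, mul(Z, add(Z, SSSZ)))))))))))))
  step 17: S(S(S(S(S(S(S(S(S(S(mul(Z, add(Z, SSSZ))))))))))))
  step 18: S^10(Z)

Answer: YES — reaches normal form S^10(Z) in 18 ≤ 18 steps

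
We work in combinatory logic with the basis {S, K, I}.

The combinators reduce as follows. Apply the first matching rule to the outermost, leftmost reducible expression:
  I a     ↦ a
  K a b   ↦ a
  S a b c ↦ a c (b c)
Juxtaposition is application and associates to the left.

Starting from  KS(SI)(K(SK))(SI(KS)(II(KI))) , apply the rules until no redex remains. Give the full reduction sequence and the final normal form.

Answer: normal form = S(K(SK))I  (in 6 steps)

Reduction:
  start: KS(SI)(K(SK))(SI(KS)(II(KI)))
  →1  S(K(SK))(SI(KS)(II(KI)))
  →2  S(K(SK))(I(II(KI))(KS(II(KI))))
  →3  S(K(SK))(II(KI)(KS(II(KI))))
  →4  S(K(SK))(I(KI)(KS(II(KI))))
  →5  S(K(SK))(KI(KS(II(KI))))
  →6  S(K(SK))I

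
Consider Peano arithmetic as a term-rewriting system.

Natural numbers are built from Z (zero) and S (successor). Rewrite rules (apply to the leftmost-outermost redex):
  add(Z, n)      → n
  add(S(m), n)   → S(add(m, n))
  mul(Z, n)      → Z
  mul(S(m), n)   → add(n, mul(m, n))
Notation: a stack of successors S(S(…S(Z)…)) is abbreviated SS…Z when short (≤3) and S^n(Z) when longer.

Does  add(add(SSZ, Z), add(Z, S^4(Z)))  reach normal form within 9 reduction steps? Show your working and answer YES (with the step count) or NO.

  start: add(add(SSZ, Z), add(Z, S^4(Z)))
  step 1: add(S(add(SZ, Z)), add(Z, S^4(Z)))
  step 2: S(add(add(SZ, Z), add(Z, S^4(Z))))
  step 3: S(add(S(add(Z, Z)), add(Z, S^4(Z))))
  step 4: S(S(add(add(Z, Z), add(Z, S^4(Z)))))
  step 5: S(S(add(Z, add(Z, S^4(Z)))))
  step 6: S(S(add(Z, S^4(Z))))
  step 7: S^6(Z)

Answer: YES — reaches normal form S^6(Z) in 7 ≤ 9 steps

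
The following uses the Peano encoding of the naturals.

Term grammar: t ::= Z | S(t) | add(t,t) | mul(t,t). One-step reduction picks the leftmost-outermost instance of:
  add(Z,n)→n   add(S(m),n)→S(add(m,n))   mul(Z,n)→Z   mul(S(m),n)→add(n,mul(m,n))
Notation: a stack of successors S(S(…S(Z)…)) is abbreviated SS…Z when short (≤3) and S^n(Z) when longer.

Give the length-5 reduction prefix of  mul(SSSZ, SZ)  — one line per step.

Answer: after 5 steps: S(S(add(Z, mul(SZ, SZ))))

Working:
  start: mul(SSSZ, SZ)
  [1] add(SZ, mul(SSZ, SZ))
  [2] S(add(Z, mul(SSZ, SZ)))
  [3] S(mul(SSZ, SZ))
  [4] S(add(SZ, mul(SZ, SZ)))
  [5] S(S(add(Z, mul(SZ, SZ))))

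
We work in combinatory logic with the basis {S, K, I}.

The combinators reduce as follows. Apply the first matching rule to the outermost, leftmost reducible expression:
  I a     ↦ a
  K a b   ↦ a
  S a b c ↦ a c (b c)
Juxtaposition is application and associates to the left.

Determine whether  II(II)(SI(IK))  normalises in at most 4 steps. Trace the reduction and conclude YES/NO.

Answer: NO — after 4 steps the term is SI(IK), not yet normal

Derivation:
  start: II(II)(SI(IK))
  step 1: I(II)(SI(IK))
  step 2: II(SI(IK))
  step 3: I(SI(IK))
  step 4: SI(IK)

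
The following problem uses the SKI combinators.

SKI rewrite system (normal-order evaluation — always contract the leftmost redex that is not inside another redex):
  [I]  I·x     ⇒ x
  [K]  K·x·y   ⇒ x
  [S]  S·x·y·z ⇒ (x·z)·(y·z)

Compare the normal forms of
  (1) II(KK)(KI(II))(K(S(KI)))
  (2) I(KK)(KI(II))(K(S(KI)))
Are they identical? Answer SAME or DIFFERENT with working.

Term A:
  start: II(KK)(KI(II))(K(S(KI)))
  [1] I(KK)(KI(II))(K(S(KI)))
  [2] KK(KI(II))(K(S(KI)))
  [3] K(K(S(KI)))

Term B:
  start: I(KK)(KI(II))(K(S(KI)))
  [1] KK(KI(II))(K(S(KI)))
  [2] K(K(S(KI)))

Answer: SAME — A ⇓ K(K(S(KI))), B ⇓ K(K(S(KI)))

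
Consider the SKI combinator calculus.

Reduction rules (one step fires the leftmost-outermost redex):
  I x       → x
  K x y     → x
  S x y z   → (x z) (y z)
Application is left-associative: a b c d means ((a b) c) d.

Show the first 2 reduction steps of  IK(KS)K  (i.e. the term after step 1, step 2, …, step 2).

Answer: after 2 steps: KS

Derivation:
  start: IK(KS)K
  →1  K(KS)K
  →2  KS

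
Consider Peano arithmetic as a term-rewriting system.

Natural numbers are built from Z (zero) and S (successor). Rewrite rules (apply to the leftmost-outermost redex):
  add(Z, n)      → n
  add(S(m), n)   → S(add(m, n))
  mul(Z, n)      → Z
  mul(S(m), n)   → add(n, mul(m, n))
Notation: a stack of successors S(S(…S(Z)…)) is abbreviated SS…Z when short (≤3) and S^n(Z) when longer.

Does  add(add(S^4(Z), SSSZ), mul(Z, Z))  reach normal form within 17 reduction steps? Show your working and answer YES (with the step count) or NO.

Answer: YES — reaches normal form S^7(Z) in 14 ≤ 17 steps

Working:
  start: add(add(S^4(Z), SSSZ), mul(Z, Z))
  [1] add(S(add(SSSZ, SSSZ)), mul(Z, Z))
  [2] S(add(add(SSSZ, SSSZ), mul(Z, Z)))
  [3] S(add(S(add(SSZ, SSSZ)), mul(Z, Z)))
  [4] S(S(add(add(SSZ, SSSZ), mul(Z, Z))))
  [5] S(S(add(S(add(SZ, SSSZ)), mul(Z, Z))))
  [6] S(S(S(add(add(SZ, SSSZ), mul(Z, Z)))))
  [7] S(S(S(add(S(add(Z, SSSZ)), mul(Z, Z)))))
  [8] S(S(S(S(add(add(Z, SSSZ), mul(Z, Z))))))
  [9] S(S(S(S(add(SSSZ, mul(Z, Z))))))
  [10] S(S(S(S(S(add(SSZ, mul(Z, Z)))))))
  [11] S(S(S(S(S(S(add(SZ, mul(Z, Z))))))))
  [12] S(S(S(S(S(S(S(add(Z, mul(Z, Z)))))))))
  [13] S(S(S(S(S(S(S(mul(Z, Z))))))))
  [14] S^7(Z)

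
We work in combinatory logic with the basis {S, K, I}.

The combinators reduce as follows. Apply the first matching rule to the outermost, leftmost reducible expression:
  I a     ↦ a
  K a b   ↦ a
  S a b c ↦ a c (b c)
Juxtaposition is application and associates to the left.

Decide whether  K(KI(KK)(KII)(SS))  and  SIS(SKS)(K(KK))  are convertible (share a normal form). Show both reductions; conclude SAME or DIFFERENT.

Answer: DIFFERENT — A ⇓ K(SS), B ⇓ S(SKS)(K(KK))

Reduction:
Term A:
  start: K(KI(KK)(KII)(SS))
  step 1: K(I(KII)(SS))
  step 2: K(KII(SS))
  step 3: K(I(SS))
  step 4: K(SS)

Term B:
  start: SIS(SKS)(K(KK))
  step 1: I(SKS)(S(SKS))(K(KK))
  step 2: SKS(S(SKS))(K(KK))
  step 3: K(S(SKS))(S(S(SKS)))(K(KK))
  step 4: S(SKS)(K(KK))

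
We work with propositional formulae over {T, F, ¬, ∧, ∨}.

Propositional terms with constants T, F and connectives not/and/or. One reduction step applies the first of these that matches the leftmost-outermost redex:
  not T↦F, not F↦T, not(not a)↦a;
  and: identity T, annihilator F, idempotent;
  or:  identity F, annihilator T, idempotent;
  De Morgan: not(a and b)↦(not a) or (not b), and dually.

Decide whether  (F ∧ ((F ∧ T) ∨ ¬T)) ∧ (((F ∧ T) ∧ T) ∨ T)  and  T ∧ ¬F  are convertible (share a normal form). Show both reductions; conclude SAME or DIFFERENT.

Term A:
  start: (F ∧ ((F ∧ T) ∨ ¬T)) ∧ (((F ∧ T) ∧ T) ∨ T)
  step 1: F ∧ (((F ∧ T) ∧ T) ∨ T)
  step 2: F

Term B:
  start: T ∧ ¬F
  step 1: ¬F
  step 2: T

Answer: DIFFERENT — A ⇓ F, B ⇓ T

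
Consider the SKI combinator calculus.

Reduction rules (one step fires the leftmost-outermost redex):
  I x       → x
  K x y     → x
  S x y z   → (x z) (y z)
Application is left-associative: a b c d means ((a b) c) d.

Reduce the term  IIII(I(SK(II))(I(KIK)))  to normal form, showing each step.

Answer: normal form = I  (in 9 steps)

Working:
  start: IIII(I(SK(II))(I(KIK)))
  →1  III(I(SK(II))(I(KIK)))
  →2  II(I(SK(II))(I(KIK)))
  →3  I(I(SK(II))(I(KIK)))
  →4  I(SK(II))(I(KIK))
  →5  SK(II)(I(KIK))
  →6  K(I(KIK))(II(I(KIK)))
  →7  I(KIK)
  →8  KIK
  →9  I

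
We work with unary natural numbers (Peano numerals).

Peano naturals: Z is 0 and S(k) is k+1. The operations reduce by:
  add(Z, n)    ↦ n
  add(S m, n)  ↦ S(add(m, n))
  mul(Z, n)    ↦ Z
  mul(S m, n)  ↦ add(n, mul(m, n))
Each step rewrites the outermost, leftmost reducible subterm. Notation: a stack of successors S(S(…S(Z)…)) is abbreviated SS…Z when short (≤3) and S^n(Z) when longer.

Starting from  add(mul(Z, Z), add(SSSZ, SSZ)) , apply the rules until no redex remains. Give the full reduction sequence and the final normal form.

  start: add(mul(Z, Z), add(SSSZ, SSZ))
  →1  add(Z, add(SSSZ, SSZ))
  →2  add(SSSZ, SSZ)
  →3  S(add(SSZ, SSZ))
  →4  S(S(add(SZ, SSZ)))
  →5  S(S(S(add(Z, SSZ))))
  →6  S^5(Z)

Answer: normal form = S^5(Z)  (in 6 steps)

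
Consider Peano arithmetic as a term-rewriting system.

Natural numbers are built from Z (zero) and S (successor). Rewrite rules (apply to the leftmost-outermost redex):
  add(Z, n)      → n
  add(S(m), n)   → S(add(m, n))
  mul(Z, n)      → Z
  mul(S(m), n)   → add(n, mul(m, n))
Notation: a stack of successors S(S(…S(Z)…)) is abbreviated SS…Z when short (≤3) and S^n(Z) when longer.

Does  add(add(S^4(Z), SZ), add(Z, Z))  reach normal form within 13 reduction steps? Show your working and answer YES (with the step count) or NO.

Answer: YES — reaches normal form S^5(Z) in 12 ≤ 13 steps

Working:
  start: add(add(S^4(Z), SZ), add(Z, Z))
  →1  add(S(add(SSSZ, SZ)), add(Z, Z))
  →2  S(add(add(SSSZ, SZ), add(Z, Z)))
  →3  S(add(S(add(SSZ, SZ)), add(Z, Z)))
  →4  S(S(add(add(SSZ, SZ), add(Z, Z))))
  →5  S(S(add(S(add(SZ, SZ)), add(Z, Z))))
  →6  S(S(S(add(add(SZ, SZ), add(Z, Z)))))
  →7  S(S(S(add(S(add(Z, SZ)), add(Z, Z)))))
  →8  S(S(S(S(add(add(Z, SZ), add(Z, Z))))))
  →9  S(S(S(S(add(SZ, add(Z, Z))))))
  →10  S(S(S(S(S(add(Z, add(Z, Z)))))))
  →11  S(S(S(S(S(add(Z, Z))))))
  →12  S^5(Z)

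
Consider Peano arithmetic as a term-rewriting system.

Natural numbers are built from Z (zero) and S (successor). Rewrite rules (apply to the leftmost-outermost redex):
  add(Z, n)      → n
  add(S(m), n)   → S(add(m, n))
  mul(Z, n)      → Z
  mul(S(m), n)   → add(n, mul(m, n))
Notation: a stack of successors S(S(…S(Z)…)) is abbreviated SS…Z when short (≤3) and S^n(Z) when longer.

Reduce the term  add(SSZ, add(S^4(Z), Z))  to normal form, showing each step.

  start: add(SSZ, add(S^4(Z), Z))
  [1] S(add(SZ, add(S^4(Z), Z)))
  [2] S(S(add(Z, add(S^4(Z), Z))))
  [3] S(S(add(S^4(Z), Z)))
  [4] S(S(S(add(SSSZ, Z))))
  [5] S(S(S(S(add(SSZ, Z)))))
  [6] S(S(S(S(S(add(SZ, Z))))))
  [7] S(S(S(S(S(S(add(Z, Z)))))))
  [8] S^6(Z)

Answer: normal form = S^6(Z)  (in 8 steps)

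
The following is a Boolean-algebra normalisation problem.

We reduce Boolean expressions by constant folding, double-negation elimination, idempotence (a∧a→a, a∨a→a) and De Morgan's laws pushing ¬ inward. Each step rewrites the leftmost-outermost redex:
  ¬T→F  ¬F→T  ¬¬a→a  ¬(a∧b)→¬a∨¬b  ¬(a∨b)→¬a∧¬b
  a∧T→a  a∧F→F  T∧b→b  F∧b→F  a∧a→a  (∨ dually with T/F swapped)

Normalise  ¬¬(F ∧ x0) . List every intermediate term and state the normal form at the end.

Answer: normal form = F  (in 2 steps)

Working:
  start: ¬¬(F ∧ x0)
  step 1: F ∧ x0
  step 2: F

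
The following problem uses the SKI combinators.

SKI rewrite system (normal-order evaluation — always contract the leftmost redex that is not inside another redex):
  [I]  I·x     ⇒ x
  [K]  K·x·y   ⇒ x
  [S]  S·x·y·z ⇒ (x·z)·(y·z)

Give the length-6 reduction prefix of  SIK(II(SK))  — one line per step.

  start: SIK(II(SK))
  [1] I(II(SK))(K(II(SK)))
  [2] II(SK)(K(II(SK)))
  [3] I(SK)(K(II(SK)))
  [4] SK(K(II(SK)))
  [5] SK(K(I(SK)))
  [6] SK(K(SK))

Answer: after 6 steps: SK(K(SK))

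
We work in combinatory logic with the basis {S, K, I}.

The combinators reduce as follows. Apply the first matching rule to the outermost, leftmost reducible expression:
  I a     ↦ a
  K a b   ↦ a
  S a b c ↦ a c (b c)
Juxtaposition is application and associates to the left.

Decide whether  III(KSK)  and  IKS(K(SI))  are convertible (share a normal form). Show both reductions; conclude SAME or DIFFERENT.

Term A:
  start: III(KSK)
  step 1: II(KSK)
  step 2: I(KSK)
  step 3: KSK
  step 4: S

Term B:
  start: IKS(K(SI))
  step 1: KS(K(SI))
  step 2: S

Answer: SAME — A ⇓ S, B ⇓ S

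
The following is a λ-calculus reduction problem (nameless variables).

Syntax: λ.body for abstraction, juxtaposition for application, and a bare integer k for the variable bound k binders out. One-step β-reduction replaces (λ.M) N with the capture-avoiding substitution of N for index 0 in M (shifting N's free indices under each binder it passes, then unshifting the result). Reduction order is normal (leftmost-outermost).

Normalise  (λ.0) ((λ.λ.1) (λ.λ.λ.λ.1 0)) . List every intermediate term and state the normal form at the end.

  start: (λ.0) ((λ.λ.1) (λ.λ.λ.λ.1 0))
  [1] (λ.λ.1) (λ.λ.λ.λ.1 0)
  [2] λ.λ.λ.λ.λ.1 0

Answer: normal form = λ.λ.λ.λ.λ.1 0  (in 2 steps)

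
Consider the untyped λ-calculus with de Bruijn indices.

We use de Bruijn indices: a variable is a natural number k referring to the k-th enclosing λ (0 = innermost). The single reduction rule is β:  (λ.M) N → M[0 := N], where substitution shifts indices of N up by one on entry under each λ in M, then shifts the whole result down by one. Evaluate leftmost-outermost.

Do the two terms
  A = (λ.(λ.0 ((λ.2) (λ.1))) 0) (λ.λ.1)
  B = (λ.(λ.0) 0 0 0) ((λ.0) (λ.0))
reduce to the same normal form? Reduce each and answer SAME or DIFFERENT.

Answer: DIFFERENT — A ⇓ λ.λ.λ.1, B ⇓ λ.0

Reduction:
Term A:
  start: (λ.(λ.0 ((λ.2) (λ.1))) 0) (λ.λ.1)
  step 1: (λ.0 ((λ.λ.λ.1) (λ.1))) (λ.λ.1)
  step 2: (λ.λ.1) ((λ.λ.λ.1) (λ.λ.λ.1))
  step 3: λ.(λ.λ.λ.1) (λ.λ.λ.1)
  step 4: λ.λ.λ.1

Term B:
  start: (λ.(λ.0) 0 0 0) ((λ.0) (λ.0))
  step 1: (λ.0) ((λ.0) (λ.0)) ((λ.0) (λ.0)) ((λ.0) (λ.0))
  step 2: (λ.0) (λ.0) ((λ.0) (λ.0)) ((λ.0) (λ.0))
  step 3: (λ.0) ((λ.0) (λ.0)) ((λ.0) (λ.0))
  step 4: (λ.0) (λ.0) ((λ.0) (λ.0))
  step 5: (λ.0) ((λ.0) (λ.0))
  step 6: (λ.0) (λ.0)
  step 7: λ.0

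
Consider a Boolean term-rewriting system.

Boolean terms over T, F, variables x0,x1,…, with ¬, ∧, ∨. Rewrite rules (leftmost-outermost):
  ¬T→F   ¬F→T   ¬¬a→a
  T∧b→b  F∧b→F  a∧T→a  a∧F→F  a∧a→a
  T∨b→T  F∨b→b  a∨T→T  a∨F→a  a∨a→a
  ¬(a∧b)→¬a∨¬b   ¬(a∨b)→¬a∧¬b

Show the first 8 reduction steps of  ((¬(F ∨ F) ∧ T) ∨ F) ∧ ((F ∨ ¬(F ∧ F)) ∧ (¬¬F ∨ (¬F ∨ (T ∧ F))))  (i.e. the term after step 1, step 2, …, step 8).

Answer: after 8 steps: (¬F ∨ ¬F) ∧ (¬¬F ∨ (¬F ∨ (T ∧ F)))

Working:
  start: ((¬(F ∨ F) ∧ T) ∨ F) ∧ ((F ∨ ¬(F ∧ F)) ∧ (¬¬F ∨ (¬F ∨ (T ∧ F))))
  [1] (¬(F ∨ F) ∧ T) ∧ ((F ∨ ¬(F ∧ F)) ∧ (¬¬F ∨ (¬F ∨ (T ∧ F))))
  [2] ¬(F ∨ F) ∧ ((F ∨ ¬(F ∧ F)) ∧ (¬¬F ∨ (¬F ∨ (T ∧ F))))
  [3] (¬F ∧ ¬F) ∧ ((F ∨ ¬(F ∧ F)) ∧ (¬¬F ∨ (¬F ∨ (T ∧ F))))
  [4] ¬F ∧ ((F ∨ ¬(F ∧ F)) ∧ (¬¬F ∨ (¬F ∨ (T ∧ F))))
  [5] T ∧ ((F ∨ ¬(F ∧ F)) ∧ (¬¬F ∨ (¬F ∨ (T ∧ F))))
  [6] (F ∨ ¬(F ∧ F)) ∧ (¬¬F ∨ (¬F ∨ (T ∧ F)))
  [7] ¬(F ∧ F) ∧ (¬¬F ∨ (¬F ∨ (T ∧ F)))
  [8] (¬F ∨ ¬F) ∧ (¬¬F ∨ (¬F ∨ (T ∧ F)))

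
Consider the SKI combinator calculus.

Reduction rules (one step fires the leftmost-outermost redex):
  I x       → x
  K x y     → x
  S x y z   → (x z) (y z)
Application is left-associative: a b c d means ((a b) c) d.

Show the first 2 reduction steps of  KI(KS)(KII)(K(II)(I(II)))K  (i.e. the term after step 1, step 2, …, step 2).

Answer: after 2 steps: KII(K(II)(I(II)))K

Derivation:
  start: KI(KS)(KII)(K(II)(I(II)))K
  [1] I(KII)(K(II)(I(II)))K
  [2] KII(K(II)(I(II)))K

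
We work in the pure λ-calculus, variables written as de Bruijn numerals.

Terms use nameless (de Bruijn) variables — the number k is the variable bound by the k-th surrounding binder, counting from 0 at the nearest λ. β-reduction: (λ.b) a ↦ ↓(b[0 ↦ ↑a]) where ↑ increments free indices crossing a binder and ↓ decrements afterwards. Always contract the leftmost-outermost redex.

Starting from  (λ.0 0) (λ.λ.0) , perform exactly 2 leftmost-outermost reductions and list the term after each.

  start: (λ.0 0) (λ.λ.0)
  [1] (λ.λ.0) (λ.λ.0)
  [2] λ.0

Answer: after 2 steps: λ.0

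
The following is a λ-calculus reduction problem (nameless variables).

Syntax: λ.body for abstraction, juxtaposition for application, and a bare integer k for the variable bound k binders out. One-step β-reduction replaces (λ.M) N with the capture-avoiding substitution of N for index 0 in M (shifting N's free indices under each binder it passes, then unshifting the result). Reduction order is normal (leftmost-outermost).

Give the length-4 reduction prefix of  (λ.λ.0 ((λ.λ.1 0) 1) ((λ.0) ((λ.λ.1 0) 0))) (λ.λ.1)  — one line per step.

Answer: after 4 steps: λ.0 (λ.λ.1) ((λ.λ.1 0) 0)

Derivation:
  start: (λ.λ.0 ((λ.λ.1 0) 1) ((λ.0) ((λ.λ.1 0) 0))) (λ.λ.1)
  →1  λ.0 ((λ.λ.1 0) (λ.λ.1)) ((λ.0) ((λ.λ.1 0) 0))
  →2  λ.0 (λ.(λ.λ.1) 0) ((λ.0) ((λ.λ.1 0) 0))
  →3  λ.0 (λ.λ.1) ((λ.0) ((λ.λ.1 0) 0))
  →4  λ.0 (λ.λ.1) ((λ.λ.1 0) 0)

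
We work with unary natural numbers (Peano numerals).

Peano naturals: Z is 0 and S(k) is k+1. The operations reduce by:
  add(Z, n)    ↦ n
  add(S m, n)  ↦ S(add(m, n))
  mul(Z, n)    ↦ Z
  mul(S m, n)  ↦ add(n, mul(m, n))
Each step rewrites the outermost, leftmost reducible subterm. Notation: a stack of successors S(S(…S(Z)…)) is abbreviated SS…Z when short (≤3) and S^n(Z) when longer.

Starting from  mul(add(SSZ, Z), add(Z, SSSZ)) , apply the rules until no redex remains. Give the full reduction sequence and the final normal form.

  start: mul(add(SSZ, Z), add(Z, SSSZ))
  step 1: mul(S(add(SZ, Z)), add(Z, SSSZ))
  step 2: add(add(Z, SSSZ), mul(add(SZ, Z), add(Z, SSSZ)))
  step 3: add(SSSZ, mul(add(SZ, Z), add(Z, SSSZ)))
  step 4: S(add(SSZ, mul(add(SZ, Z), add(Z, SSSZ))))
  step 5: S(S(add(SZ, mul(add(SZ, Z), add(Z, SSSZ)))))
  step 6: S(S(S(add(Z, mul(add(SZ, Z), add(Z, SSSZ))))))
  step 7: S(S(S(mul(add(SZ, Z), add(Z, SSSZ)))))
  step 8: S(S(S(mul(S(add(Z, Z)), add(Z, SSSZ)))))
  step 9: S(S(S(add(add(Z, SSSZ), mul(add(Z, Z), add(Z, SSSZ))))))
  step 10: S(S(S(add(SSSZ, mul(add(Z, Z), add(Z, SSSZ))))))
  step 11: S(S(S(S(add(SSZ, mul(add(Z, Z), add(Z, SSSZ)))))))
  step 12: S(S(S(S(S(add(SZ, mul(add(Z, Z), add(Z, SSSZ))))))))
  step 13: S(S(S(S(S(S(add(Z, mul(add(Z, Z), add(Z, SSSZ)))))))))
  step 14: S(S(S(S(S(S(mul(add(Z, Z), add(Z, SSSZ))))))))
  step 15: S(S(S(S(S(S(mul(Z, add(Z, SSSZ))))))))
  step 16: S^6(Z)

Answer: normal form = S^6(Z)  (in 16 steps)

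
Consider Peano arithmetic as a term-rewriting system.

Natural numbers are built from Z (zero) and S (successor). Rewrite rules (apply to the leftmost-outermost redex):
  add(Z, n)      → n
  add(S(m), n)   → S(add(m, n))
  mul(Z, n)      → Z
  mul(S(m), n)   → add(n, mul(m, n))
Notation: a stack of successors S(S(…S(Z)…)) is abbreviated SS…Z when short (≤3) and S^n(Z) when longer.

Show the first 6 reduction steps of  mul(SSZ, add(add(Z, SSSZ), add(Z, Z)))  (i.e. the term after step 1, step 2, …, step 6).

Answer: after 6 steps: S(S(add(add(SZ, add(Z, Z)), mul(SZ, add(add(Z, SSSZ), add(Z, Z))))))

Reduction:
  start: mul(SSZ, add(add(Z, SSSZ), add(Z, Z)))
  [1] add(add(add(Z, SSSZ), add(Z, Z)), mul(SZ, add(add(Z, SSSZ), add(Z, Z))))
  [2] add(add(SSSZ, add(Z, Z)), mul(SZ, add(add(Z, SSSZ), add(Z, Z))))
  [3] add(S(add(SSZ, add(Z, Z))), mul(SZ, add(add(Z, SSSZ), add(Z, Z))))
  [4] S(add(add(SSZ, add(Z, Z)), mul(SZ, add(add(Z, SSSZ), add(Z, Z)))))
  [5] S(add(S(add(SZ, add(Z, Z))), mul(SZ, add(add(Z, SSSZ), add(Z, Z)))))
  [6] S(S(add(add(SZ, add(Z, Z)), mul(SZ, add(add(Z, SSSZ), add(Z, Z))))))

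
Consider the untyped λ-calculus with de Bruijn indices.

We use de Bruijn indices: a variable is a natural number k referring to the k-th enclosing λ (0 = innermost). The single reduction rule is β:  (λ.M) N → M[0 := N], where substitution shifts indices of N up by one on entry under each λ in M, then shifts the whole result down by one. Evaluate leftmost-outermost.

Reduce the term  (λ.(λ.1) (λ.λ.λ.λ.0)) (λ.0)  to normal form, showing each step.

Answer: normal form = λ.0  (in 2 steps)

Working:
  start: (λ.(λ.1) (λ.λ.λ.λ.0)) (λ.0)
  →1  (λ.λ.0) (λ.λ.λ.λ.0)
  →2  λ.0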